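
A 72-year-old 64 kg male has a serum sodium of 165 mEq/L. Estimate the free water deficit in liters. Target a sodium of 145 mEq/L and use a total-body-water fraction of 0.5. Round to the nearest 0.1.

4.4 L

TBW = 0.5 · 64 = 32 L
Free water deficit = TBW · (Na/145 − 1)
= 32 · (165/145 − 1)
= 32 · 0.1379
= 4.41 L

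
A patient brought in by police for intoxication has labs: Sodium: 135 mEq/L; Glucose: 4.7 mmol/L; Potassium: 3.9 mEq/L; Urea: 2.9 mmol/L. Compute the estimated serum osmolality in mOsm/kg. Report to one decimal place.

277.6 mOsm/kg

Calculated osmolality = 2·Na + glucose + urea
= 2·135 + 4.7 + 2.9
= 270 + 4.70 + 2.90
= 277.6 mOsm/kg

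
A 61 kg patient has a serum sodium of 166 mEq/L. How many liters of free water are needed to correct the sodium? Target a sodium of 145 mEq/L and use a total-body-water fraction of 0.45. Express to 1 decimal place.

TBW = 0.45 · 61 = 27.45 L
Free water deficit = TBW · (Na/145 − 1)
= 27.45 · (166/145 − 1)
= 27.45 · 0.1448
= 3.97 L

4.0 L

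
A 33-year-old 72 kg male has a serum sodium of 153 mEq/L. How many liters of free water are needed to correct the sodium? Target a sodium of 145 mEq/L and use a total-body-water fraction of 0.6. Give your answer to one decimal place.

TBW = 0.6 · 72 = 43.2 L
Free water deficit = TBW · (Na/145 − 1)
= 43.2 · (153/145 − 1)
= 43.2 · 0.0552
= 2.38 L

2.4 L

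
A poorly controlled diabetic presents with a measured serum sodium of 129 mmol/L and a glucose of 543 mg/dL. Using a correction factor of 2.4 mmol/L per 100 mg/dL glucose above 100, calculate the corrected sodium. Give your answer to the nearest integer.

140 mmol/L

Corrected Na = measured Na + 2.4 · (glucose − 100)/100
= 129 + 2.4 · (543 − 100)/100
= 129 + 10.6
= 139.6 mmol/L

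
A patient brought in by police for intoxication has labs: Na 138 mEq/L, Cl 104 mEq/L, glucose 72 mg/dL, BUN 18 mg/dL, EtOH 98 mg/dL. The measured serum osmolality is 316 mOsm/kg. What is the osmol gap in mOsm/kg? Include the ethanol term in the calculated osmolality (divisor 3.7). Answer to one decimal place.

Calculated osmolality = 2·Na + glucose/18 + BUN/2.8 + ethanol/3.7
= 2·138 + 72/18 + 18/2.8 + 98/3.7
= 276 + 4 + 6.43 + 26.49
= 312.92 mOsm/kg ≈ 312.9 mOsm/kg
Osmolar gap = measured − calculated = 316 − 312.9 = 3.1 mOsm/kg

3.1 mOsm/kg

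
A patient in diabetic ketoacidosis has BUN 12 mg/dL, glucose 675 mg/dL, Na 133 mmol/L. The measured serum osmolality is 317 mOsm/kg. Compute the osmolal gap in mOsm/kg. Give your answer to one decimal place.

9.2 mOsm/kg

Calculated osmolality = 2·Na + glucose/18 + BUN/2.8
= 2·133 + 675/18 + 12/2.8
= 266 + 37.50 + 4.29
= 307.79 mOsm/kg ≈ 307.8 mOsm/kg
Osmolar gap = measured − calculated = 317 − 307.8 = 9.2 mOsm/kg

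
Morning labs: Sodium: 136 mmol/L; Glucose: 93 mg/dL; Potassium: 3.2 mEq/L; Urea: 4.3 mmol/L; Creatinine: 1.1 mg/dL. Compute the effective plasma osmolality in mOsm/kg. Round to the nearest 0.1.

277.2 mOsm/kg

Effective osmolality excludes urea (freely permeant across cell membranes):
2·Na + glucose/18
= 2·136 + 93/18
= 272 + 5.17
= 277.17 mOsm/kg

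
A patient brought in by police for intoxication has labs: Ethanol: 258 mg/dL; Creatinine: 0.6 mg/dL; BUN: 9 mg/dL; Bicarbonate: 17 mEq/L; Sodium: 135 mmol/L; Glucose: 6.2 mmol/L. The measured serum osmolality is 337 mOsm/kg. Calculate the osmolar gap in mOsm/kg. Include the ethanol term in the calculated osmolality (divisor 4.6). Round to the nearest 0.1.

Calculated osmolality = 2·Na + glucose + BUN/2.8 + ethanol/4.6
= 2·135 + 6.2 + 9/2.8 + 258/4.6
= 270 + 6.20 + 3.21 + 56.09
= 335.5 mOsm/kg ≈ 335.5 mOsm/kg
Osmolar gap = measured − calculated = 337 − 335.5 = 1.5 mOsm/kg

1.5 mOsm/kg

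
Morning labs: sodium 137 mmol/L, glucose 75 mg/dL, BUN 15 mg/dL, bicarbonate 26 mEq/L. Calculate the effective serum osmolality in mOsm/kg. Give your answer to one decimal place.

Effective osmolality excludes urea (freely permeant across cell membranes):
2·Na + glucose/18
= 2·137 + 75/18
= 274 + 4.17
= 278.17 mOsm/kg

278.2 mOsm/kg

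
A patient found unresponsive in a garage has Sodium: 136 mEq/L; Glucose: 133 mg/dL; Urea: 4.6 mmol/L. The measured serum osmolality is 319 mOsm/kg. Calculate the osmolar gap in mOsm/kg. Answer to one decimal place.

Calculated osmolality = 2·Na + glucose/18 + urea
= 2·136 + 133/18 + 4.6
= 272 + 7.39 + 4.60
= 283.99 mOsm/kg ≈ 284.0 mOsm/kg
Osmolar gap = measured − calculated = 319 − 284.0 = 35.0 mOsm/kg

35.0 mOsm/kg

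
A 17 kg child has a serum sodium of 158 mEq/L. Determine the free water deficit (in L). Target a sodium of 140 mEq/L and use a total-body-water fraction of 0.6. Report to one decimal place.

1.3 L

TBW = 0.6 · 17 = 10.2 L
Free water deficit = TBW · (Na/140 − 1)
= 10.2 · (158/140 − 1)
= 10.2 · 0.1286
= 1.31 L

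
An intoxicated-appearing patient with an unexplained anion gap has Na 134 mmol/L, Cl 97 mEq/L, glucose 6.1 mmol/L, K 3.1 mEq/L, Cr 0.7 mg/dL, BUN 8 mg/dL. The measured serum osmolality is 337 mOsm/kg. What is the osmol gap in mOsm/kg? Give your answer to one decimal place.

Calculated osmolality = 2·Na + glucose + BUN/2.8
= 2·134 + 6.1 + 8/2.8
= 268 + 6.10 + 2.86
= 276.96 mOsm/kg ≈ 277.0 mOsm/kg
Osmolar gap = measured − calculated = 337 − 277.0 = 60.0 mOsm/kg

60.0 mOsm/kg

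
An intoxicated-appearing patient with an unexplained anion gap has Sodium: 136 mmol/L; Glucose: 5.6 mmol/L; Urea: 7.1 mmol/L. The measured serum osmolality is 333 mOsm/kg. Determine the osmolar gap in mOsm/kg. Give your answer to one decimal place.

48.3 mOsm/kg

Calculated osmolality = 2·Na + glucose + urea
= 2·136 + 5.6 + 7.1
= 272 + 5.60 + 7.10
= 284.7 mOsm/kg ≈ 284.7 mOsm/kg
Osmolar gap = measured − calculated = 333 − 284.7 = 48.3 mOsm/kg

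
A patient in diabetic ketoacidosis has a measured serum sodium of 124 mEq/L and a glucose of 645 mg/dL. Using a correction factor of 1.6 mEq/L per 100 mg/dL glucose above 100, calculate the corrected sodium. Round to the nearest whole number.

Corrected Na = measured Na + 1.6 · (glucose − 100)/100
= 124 + 1.6 · (645 − 100)/100
= 124 + 8.7
= 132.7 mEq/L

133 mEq/L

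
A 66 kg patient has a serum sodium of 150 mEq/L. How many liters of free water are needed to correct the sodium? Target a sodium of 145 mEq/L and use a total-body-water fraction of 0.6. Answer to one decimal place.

1.4 L

TBW = 0.6 · 66 = 39.6 L
Free water deficit = TBW · (Na/145 − 1)
= 39.6 · (150/145 − 1)
= 39.6 · 0.0345
= 1.37 L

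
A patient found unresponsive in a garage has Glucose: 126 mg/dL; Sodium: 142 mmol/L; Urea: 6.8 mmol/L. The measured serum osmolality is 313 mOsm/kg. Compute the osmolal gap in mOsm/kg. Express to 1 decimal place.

15.2 mOsm/kg

Calculated osmolality = 2·Na + glucose/18 + urea
= 2·142 + 126/18 + 6.8
= 284 + 7 + 6.80
= 297.8 mOsm/kg ≈ 297.8 mOsm/kg
Osmolar gap = measured − calculated = 313 − 297.8 = 15.2 mOsm/kg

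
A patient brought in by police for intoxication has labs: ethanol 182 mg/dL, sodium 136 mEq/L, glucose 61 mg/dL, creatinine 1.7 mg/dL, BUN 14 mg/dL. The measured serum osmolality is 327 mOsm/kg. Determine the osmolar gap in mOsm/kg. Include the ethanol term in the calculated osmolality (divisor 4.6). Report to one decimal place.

Calculated osmolality = 2·Na + glucose/18 + BUN/2.8 + ethanol/4.6
= 2·136 + 61/18 + 14/2.8 + 182/4.6
= 272 + 3.39 + 5 + 39.57
= 319.96 mOsm/kg ≈ 320.0 mOsm/kg
Osmolar gap = measured − calculated = 327 − 320.0 = 7.0 mOsm/kg

7.0 mOsm/kg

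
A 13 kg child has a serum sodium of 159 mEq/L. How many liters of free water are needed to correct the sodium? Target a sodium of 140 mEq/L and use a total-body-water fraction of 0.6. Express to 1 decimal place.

1.1 L

TBW = 0.6 · 13 = 7.8 L
Free water deficit = TBW · (Na/140 − 1)
= 7.8 · (159/140 − 1)
= 7.8 · 0.1357
= 1.06 L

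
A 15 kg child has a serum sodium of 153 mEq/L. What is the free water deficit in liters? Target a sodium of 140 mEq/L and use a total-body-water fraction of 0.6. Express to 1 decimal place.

0.8 L

TBW = 0.6 · 15 = 9 L
Free water deficit = TBW · (Na/140 − 1)
= 9 · (153/140 − 1)
= 9 · 0.0929
= 0.84 L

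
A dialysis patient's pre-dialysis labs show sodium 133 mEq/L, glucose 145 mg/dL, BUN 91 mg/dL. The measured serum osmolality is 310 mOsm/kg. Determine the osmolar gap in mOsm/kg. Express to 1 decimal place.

Calculated osmolality = 2·Na + glucose/18 + BUN/2.8
= 2·133 + 145/18 + 91/2.8
= 266 + 8.06 + 32.50
= 306.56 mOsm/kg ≈ 306.6 mOsm/kg
Osmolar gap = measured − calculated = 310 − 306.6 = 3.4 mOsm/kg

3.4 mOsm/kg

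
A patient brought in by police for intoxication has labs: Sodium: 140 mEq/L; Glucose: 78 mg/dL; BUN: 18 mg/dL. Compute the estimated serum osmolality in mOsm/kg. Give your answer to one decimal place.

Calculated osmolality = 2·Na + glucose/18 + BUN/2.8
= 2·140 + 78/18 + 18/2.8
= 280 + 4.33 + 6.43
= 290.76 mOsm/kg

290.8 mOsm/kg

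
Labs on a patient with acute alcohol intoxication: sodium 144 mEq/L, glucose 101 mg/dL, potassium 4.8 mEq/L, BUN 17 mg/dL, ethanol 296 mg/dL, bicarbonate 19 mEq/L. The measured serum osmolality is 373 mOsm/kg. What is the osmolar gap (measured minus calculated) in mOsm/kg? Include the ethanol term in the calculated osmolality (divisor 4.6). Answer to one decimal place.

Calculated osmolality = 2·Na + glucose/18 + BUN/2.8 + ethanol/4.6
= 2·144 + 101/18 + 17/2.8 + 296/4.6
= 288 + 5.61 + 6.07 + 64.35
= 364.03 mOsm/kg ≈ 364.0 mOsm/kg
Osmolar gap = measured − calculated = 373 − 364.0 = 9.0 mOsm/kg

9.0 mOsm/kg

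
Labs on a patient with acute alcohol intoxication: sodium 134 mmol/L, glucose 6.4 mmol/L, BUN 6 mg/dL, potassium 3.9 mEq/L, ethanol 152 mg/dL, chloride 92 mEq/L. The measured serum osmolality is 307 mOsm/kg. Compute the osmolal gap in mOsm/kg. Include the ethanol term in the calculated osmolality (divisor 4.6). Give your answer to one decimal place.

Calculated osmolality = 2·Na + glucose + BUN/2.8 + ethanol/4.6
= 2·134 + 6.4 + 6/2.8 + 152/4.6
= 268 + 6.40 + 2.14 + 33.04
= 309.58 mOsm/kg ≈ 309.6 mOsm/kg
Osmolar gap = measured − calculated = 307 − 309.6 = -2.6 mOsm/kg

-2.6 mOsm/kg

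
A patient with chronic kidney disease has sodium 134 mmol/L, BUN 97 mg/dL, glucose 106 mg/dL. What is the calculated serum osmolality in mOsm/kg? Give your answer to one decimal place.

308.5 mOsm/kg

Calculated osmolality = 2·Na + glucose/18 + BUN/2.8
= 2·134 + 106/18 + 97/2.8
= 268 + 5.89 + 34.64
= 308.53 mOsm/kg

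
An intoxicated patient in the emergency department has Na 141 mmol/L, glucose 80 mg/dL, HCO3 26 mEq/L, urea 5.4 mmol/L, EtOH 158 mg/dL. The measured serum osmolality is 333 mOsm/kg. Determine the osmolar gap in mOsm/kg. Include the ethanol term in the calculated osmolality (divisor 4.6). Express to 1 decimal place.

Calculated osmolality = 2·Na + glucose/18 + urea + ethanol/4.6
= 2·141 + 80/18 + 5.4 + 158/4.6
= 282 + 4.44 + 5.40 + 34.35
= 326.19 mOsm/kg ≈ 326.2 mOsm/kg
Osmolar gap = measured − calculated = 333 − 326.2 = 6.8 mOsm/kg

6.8 mOsm/kg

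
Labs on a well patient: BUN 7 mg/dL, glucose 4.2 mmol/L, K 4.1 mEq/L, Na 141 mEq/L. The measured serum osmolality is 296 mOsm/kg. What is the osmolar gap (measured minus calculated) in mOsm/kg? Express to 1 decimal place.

Calculated osmolality = 2·Na + glucose + BUN/2.8
= 2·141 + 4.2 + 7/2.8
= 282 + 4.20 + 2.50
= 288.7 mOsm/kg ≈ 288.7 mOsm/kg
Osmolar gap = measured − calculated = 296 − 288.7 = 7.3 mOsm/kg

7.3 mOsm/kg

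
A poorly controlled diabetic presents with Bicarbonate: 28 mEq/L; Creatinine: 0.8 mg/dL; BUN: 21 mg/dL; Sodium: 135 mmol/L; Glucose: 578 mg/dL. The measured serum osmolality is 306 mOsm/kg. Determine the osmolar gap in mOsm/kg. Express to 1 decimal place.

-3.6 mOsm/kg

Calculated osmolality = 2·Na + glucose/18 + BUN/2.8
= 2·135 + 578/18 + 21/2.8
= 270 + 32.11 + 7.50
= 309.61 mOsm/kg ≈ 309.6 mOsm/kg
Osmolar gap = measured − calculated = 306 − 309.6 = -3.6 mOsm/kg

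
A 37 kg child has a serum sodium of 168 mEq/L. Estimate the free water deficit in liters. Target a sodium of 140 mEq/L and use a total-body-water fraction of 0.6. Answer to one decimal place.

4.4 L

TBW = 0.6 · 37 = 22.2 L
Free water deficit = TBW · (Na/140 − 1)
= 22.2 · (168/140 − 1)
= 22.2 · 0.2
= 4.44 L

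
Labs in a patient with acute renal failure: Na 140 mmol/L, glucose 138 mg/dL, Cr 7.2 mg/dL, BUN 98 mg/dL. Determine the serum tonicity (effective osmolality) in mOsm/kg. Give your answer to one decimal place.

287.7 mOsm/kg

Effective osmolality excludes urea (freely permeant across cell membranes):
2·Na + glucose/18
= 2·140 + 138/18
= 280 + 7.67
= 287.67 mOsm/kg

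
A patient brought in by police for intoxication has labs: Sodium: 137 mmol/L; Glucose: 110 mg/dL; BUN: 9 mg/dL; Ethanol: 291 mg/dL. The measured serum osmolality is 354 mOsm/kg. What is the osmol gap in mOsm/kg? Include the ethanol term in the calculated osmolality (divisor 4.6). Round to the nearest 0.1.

7.4 mOsm/kg

Calculated osmolality = 2·Na + glucose/18 + BUN/2.8 + ethanol/4.6
= 2·137 + 110/18 + 9/2.8 + 291/4.6
= 274 + 6.11 + 3.21 + 63.26
= 346.58 mOsm/kg ≈ 346.6 mOsm/kg
Osmolar gap = measured − calculated = 354 − 346.6 = 7.4 mOsm/kg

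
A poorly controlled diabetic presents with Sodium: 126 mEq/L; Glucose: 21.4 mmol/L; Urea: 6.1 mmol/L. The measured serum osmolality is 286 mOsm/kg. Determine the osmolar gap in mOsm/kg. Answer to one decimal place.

6.5 mOsm/kg

Calculated osmolality = 2·Na + glucose + urea
= 2·126 + 21.4 + 6.1
= 252 + 21.40 + 6.10
= 279.5 mOsm/kg ≈ 279.5 mOsm/kg
Osmolar gap = measured − calculated = 286 − 279.5 = 6.5 mOsm/kg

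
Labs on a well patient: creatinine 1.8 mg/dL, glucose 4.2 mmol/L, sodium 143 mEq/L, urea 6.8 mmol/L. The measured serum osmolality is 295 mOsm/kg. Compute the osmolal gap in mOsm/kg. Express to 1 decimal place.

-2.0 mOsm/kg

Calculated osmolality = 2·Na + glucose + urea
= 2·143 + 4.2 + 6.8
= 286 + 4.20 + 6.80
= 297 mOsm/kg ≈ 297.0 mOsm/kg
Osmolar gap = measured − calculated = 295 − 297.0 = -2.0 mOsm/kg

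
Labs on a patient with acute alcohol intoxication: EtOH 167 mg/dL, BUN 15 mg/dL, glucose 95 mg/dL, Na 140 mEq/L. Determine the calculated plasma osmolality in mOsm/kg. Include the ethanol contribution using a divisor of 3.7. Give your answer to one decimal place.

Calculated osmolality = 2·Na + glucose/18 + BUN/2.8 + ethanol/3.7
= 2·140 + 95/18 + 15/2.8 + 167/3.7
= 280 + 5.28 + 5.36 + 45.14
= 335.78 mOsm/kg

335.8 mOsm/kg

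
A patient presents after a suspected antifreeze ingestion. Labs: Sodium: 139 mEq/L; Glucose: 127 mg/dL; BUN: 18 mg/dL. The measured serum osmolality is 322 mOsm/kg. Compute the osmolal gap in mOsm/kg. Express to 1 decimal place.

Calculated osmolality = 2·Na + glucose/18 + BUN/2.8
= 2·139 + 127/18 + 18/2.8
= 278 + 7.06 + 6.43
= 291.49 mOsm/kg ≈ 291.5 mOsm/kg
Osmolar gap = measured − calculated = 322 − 291.5 = 30.5 mOsm/kg

30.5 mOsm/kg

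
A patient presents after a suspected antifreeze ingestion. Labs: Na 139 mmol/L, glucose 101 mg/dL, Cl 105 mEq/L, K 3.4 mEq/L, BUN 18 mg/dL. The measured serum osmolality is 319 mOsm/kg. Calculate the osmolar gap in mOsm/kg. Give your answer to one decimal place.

Calculated osmolality = 2·Na + glucose/18 + BUN/2.8
= 2·139 + 101/18 + 18/2.8
= 278 + 5.61 + 6.43
= 290.04 mOsm/kg ≈ 290.0 mOsm/kg
Osmolar gap = measured − calculated = 319 − 290.0 = 29.0 mOsm/kg

29.0 mOsm/kg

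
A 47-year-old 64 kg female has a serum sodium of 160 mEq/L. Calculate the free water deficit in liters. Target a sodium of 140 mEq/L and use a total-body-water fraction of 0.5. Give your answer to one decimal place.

4.6 L

TBW = 0.5 · 64 = 32 L
Free water deficit = TBW · (Na/140 − 1)
= 32 · (160/140 − 1)
= 32 · 0.1429
= 4.57 L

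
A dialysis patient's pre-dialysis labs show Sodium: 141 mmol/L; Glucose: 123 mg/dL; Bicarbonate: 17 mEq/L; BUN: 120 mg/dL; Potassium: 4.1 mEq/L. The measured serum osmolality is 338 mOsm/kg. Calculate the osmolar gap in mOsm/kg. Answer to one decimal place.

6.3 mOsm/kg

Calculated osmolality = 2·Na + glucose/18 + BUN/2.8
= 2·141 + 123/18 + 120/2.8
= 282 + 6.83 + 42.86
= 331.69 mOsm/kg ≈ 331.7 mOsm/kg
Osmolar gap = measured − calculated = 338 − 331.7 = 6.3 mOsm/kg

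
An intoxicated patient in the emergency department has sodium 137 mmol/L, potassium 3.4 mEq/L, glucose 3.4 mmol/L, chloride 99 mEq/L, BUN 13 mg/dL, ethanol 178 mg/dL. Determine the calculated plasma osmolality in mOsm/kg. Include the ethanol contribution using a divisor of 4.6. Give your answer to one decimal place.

320.7 mOsm/kg

Calculated osmolality = 2·Na + glucose + BUN/2.8 + ethanol/4.6
= 2·137 + 3.4 + 13/2.8 + 178/4.6
= 274 + 3.40 + 4.64 + 38.70
= 320.74 mOsm/kg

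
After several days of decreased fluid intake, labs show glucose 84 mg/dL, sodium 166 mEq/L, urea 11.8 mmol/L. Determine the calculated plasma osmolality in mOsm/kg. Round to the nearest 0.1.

Calculated osmolality = 2·Na + glucose/18 + urea
= 2·166 + 84/18 + 11.8
= 332 + 4.67 + 11.80
= 348.47 mOsm/kg

348.5 mOsm/kg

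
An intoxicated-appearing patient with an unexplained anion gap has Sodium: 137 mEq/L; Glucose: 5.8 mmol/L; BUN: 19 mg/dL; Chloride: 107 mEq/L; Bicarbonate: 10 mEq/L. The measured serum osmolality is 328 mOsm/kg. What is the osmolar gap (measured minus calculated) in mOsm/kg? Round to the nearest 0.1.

Calculated osmolality = 2·Na + glucose + BUN/2.8
= 2·137 + 5.8 + 19/2.8
= 274 + 5.80 + 6.79
= 286.59 mOsm/kg ≈ 286.6 mOsm/kg
Osmolar gap = measured − calculated = 328 − 286.6 = 41.4 mOsm/kg

41.4 mOsm/kg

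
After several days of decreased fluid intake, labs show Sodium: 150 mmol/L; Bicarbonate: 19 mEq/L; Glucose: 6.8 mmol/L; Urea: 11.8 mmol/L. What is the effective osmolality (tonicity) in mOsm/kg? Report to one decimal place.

Effective osmolality excludes urea (freely permeant across cell membranes):
2·Na + glucose
= 2·150 + 6.8
= 300 + 6.8
= 306.8 mOsm/kg

306.8 mOsm/kg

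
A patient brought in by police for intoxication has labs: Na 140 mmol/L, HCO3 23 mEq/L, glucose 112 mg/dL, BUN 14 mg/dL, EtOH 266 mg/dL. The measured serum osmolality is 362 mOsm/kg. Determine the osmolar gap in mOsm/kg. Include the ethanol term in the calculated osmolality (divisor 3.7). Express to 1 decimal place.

-1.1 mOsm/kg

Calculated osmolality = 2·Na + glucose/18 + BUN/2.8 + ethanol/3.7
= 2·140 + 112/18 + 14/2.8 + 266/3.7
= 280 + 6.22 + 5 + 71.89
= 363.11 mOsm/kg ≈ 363.1 mOsm/kg
Osmolar gap = measured − calculated = 362 − 363.1 = -1.1 mOsm/kg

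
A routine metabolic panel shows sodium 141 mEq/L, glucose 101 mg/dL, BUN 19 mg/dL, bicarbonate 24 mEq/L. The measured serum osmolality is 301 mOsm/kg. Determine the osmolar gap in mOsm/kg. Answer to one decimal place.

6.6 mOsm/kg

Calculated osmolality = 2·Na + glucose/18 + BUN/2.8
= 2·141 + 101/18 + 19/2.8
= 282 + 5.61 + 6.79
= 294.4 mOsm/kg ≈ 294.4 mOsm/kg
Osmolar gap = measured − calculated = 301 − 294.4 = 6.6 mOsm/kg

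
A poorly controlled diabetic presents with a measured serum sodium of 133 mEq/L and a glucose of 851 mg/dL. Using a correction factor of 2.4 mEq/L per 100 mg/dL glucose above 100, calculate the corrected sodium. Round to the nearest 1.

151 mEq/L

Corrected Na = measured Na + 2.4 · (glucose − 100)/100
= 133 + 2.4 · (851 − 100)/100
= 133 + 18
= 151 mEq/L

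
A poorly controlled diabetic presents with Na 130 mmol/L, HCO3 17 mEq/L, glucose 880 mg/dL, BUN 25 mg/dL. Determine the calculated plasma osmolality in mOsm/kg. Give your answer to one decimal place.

317.8 mOsm/kg

Calculated osmolality = 2·Na + glucose/18 + BUN/2.8
= 2·130 + 880/18 + 25/2.8
= 260 + 48.89 + 8.93
= 317.82 mOsm/kg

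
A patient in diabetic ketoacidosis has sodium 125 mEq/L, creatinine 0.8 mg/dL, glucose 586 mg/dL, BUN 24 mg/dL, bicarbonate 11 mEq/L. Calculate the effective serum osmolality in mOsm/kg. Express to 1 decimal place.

282.6 mOsm/kg

Effective osmolality excludes urea (freely permeant across cell membranes):
2·Na + glucose/18
= 2·125 + 586/18
= 250 + 32.56
= 282.56 mOsm/kg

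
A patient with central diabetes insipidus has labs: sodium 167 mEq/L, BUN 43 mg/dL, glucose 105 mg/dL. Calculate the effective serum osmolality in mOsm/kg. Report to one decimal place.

Effective osmolality excludes urea (freely permeant across cell membranes):
2·Na + glucose/18
= 2·167 + 105/18
= 334 + 5.83
= 339.83 mOsm/kg

339.8 mOsm/kg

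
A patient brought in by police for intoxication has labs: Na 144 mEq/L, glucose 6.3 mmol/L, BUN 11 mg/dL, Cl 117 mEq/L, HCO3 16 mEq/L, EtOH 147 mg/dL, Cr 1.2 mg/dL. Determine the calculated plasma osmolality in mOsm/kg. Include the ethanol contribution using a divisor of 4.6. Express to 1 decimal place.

330.2 mOsm/kg

Calculated osmolality = 2·Na + glucose + BUN/2.8 + ethanol/4.6
= 2·144 + 6.3 + 11/2.8 + 147/4.6
= 288 + 6.30 + 3.93 + 31.96
= 330.19 mOsm/kg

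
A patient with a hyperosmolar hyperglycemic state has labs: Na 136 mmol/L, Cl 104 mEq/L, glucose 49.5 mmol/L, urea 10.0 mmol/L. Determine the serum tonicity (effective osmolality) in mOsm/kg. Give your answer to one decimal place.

Effective osmolality excludes urea (freely permeant across cell membranes):
2·Na + glucose
= 2·136 + 49.5
= 272 + 49.5
= 321.5 mOsm/kg

321.5 mOsm/kg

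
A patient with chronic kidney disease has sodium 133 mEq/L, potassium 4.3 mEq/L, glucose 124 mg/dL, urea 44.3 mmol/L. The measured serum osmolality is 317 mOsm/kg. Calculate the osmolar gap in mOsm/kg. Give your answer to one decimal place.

Calculated osmolality = 2·Na + glucose/18 + urea
= 2·133 + 124/18 + 44.3
= 266 + 6.89 + 44.30
= 317.19 mOsm/kg ≈ 317.2 mOsm/kg
Osmolar gap = measured − calculated = 317 − 317.2 = -0.2 mOsm/kg

-0.2 mOsm/kg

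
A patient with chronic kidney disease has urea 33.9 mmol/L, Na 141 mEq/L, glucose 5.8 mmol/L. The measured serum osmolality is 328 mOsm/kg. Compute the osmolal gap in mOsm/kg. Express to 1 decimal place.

Calculated osmolality = 2·Na + glucose + urea
= 2·141 + 5.8 + 33.9
= 282 + 5.80 + 33.90
= 321.7 mOsm/kg ≈ 321.7 mOsm/kg
Osmolar gap = measured − calculated = 328 − 321.7 = 6.3 mOsm/kg

6.3 mOsm/kg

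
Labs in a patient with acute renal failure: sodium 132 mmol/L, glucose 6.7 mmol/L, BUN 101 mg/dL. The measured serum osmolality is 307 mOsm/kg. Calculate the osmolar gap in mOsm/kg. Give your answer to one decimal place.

Calculated osmolality = 2·Na + glucose + BUN/2.8
= 2·132 + 6.7 + 101/2.8
= 264 + 6.70 + 36.07
= 306.77 mOsm/kg ≈ 306.8 mOsm/kg
Osmolar gap = measured − calculated = 307 − 306.8 = 0.2 mOsm/kg

0.2 mOsm/kg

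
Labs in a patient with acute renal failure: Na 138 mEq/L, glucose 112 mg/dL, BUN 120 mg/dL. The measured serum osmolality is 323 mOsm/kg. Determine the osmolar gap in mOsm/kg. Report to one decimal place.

-2.1 mOsm/kg

Calculated osmolality = 2·Na + glucose/18 + BUN/2.8
= 2·138 + 112/18 + 120/2.8
= 276 + 6.22 + 42.86
= 325.08 mOsm/kg ≈ 325.1 mOsm/kg
Osmolar gap = measured − calculated = 323 − 325.1 = -2.1 mOsm/kg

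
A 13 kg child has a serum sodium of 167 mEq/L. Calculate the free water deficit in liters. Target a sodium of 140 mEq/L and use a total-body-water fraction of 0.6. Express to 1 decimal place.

1.5 L

TBW = 0.6 · 13 = 7.8 L
Free water deficit = TBW · (Na/140 − 1)
= 7.8 · (167/140 − 1)
= 7.8 · 0.1929
= 1.5 L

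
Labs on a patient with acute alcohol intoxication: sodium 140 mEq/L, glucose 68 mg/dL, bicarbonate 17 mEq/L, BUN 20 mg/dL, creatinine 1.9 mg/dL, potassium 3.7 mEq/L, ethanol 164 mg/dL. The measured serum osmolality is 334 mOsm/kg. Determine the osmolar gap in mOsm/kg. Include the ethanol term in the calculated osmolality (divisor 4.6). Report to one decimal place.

Calculated osmolality = 2·Na + glucose/18 + BUN/2.8 + ethanol/4.6
= 2·140 + 68/18 + 20/2.8 + 164/4.6
= 280 + 3.78 + 7.14 + 35.65
= 326.57 mOsm/kg ≈ 326.6 mOsm/kg
Osmolar gap = measured − calculated = 334 − 326.6 = 7.4 mOsm/kg

7.4 mOsm/kg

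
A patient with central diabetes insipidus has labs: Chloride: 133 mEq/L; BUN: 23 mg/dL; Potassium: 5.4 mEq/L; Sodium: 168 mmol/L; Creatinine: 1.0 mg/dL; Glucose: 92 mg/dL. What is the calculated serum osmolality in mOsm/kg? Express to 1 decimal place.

Calculated osmolality = 2·Na + glucose/18 + BUN/2.8
= 2·168 + 92/18 + 23/2.8
= 336 + 5.11 + 8.21
= 349.32 mOsm/kg

349.3 mOsm/kg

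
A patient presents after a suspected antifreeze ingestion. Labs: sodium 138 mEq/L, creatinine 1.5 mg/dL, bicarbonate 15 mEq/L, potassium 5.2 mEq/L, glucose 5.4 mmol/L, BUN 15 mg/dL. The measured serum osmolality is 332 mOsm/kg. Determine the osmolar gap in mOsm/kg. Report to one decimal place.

45.2 mOsm/kg

Calculated osmolality = 2·Na + glucose + BUN/2.8
= 2·138 + 5.4 + 15/2.8
= 276 + 5.40 + 5.36
= 286.76 mOsm/kg ≈ 286.8 mOsm/kg
Osmolar gap = measured − calculated = 332 − 286.8 = 45.2 mOsm/kg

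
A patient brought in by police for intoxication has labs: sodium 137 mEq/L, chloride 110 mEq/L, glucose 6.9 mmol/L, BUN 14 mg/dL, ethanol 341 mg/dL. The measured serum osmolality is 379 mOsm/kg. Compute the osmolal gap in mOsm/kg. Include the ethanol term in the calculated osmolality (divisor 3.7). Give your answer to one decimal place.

0.9 mOsm/kg

Calculated osmolality = 2·Na + glucose + BUN/2.8 + ethanol/3.7
= 2·137 + 6.9 + 14/2.8 + 341/3.7
= 274 + 6.90 + 5 + 92.16
= 378.06 mOsm/kg ≈ 378.1 mOsm/kg
Osmolar gap = measured − calculated = 379 − 378.1 = 0.9 mOsm/kg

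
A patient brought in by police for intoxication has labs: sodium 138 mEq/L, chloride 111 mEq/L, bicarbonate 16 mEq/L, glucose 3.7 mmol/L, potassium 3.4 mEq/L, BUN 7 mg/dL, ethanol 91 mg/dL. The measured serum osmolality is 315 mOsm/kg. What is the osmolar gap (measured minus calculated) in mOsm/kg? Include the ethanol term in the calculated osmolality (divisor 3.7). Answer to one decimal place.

Calculated osmolality = 2·Na + glucose + BUN/2.8 + ethanol/3.7
= 2·138 + 3.7 + 7/2.8 + 91/3.7
= 276 + 3.70 + 2.50 + 24.59
= 306.79 mOsm/kg ≈ 306.8 mOsm/kg
Osmolar gap = measured − calculated = 315 − 306.8 = 8.2 mOsm/kg

8.2 mOsm/kg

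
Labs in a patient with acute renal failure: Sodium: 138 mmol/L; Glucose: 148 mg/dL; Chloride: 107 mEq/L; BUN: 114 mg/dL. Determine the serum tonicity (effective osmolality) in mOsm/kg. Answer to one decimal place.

284.2 mOsm/kg

Effective osmolality excludes urea (freely permeant across cell membranes):
2·Na + glucose/18
= 2·138 + 148/18
= 276 + 8.22
= 284.22 mOsm/kg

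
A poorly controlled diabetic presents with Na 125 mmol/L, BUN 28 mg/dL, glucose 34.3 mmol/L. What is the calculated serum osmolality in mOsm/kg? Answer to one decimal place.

294.3 mOsm/kg

Calculated osmolality = 2·Na + glucose + BUN/2.8
= 2·125 + 34.3 + 28/2.8
= 250 + 34.30 + 10
= 294.3 mOsm/kg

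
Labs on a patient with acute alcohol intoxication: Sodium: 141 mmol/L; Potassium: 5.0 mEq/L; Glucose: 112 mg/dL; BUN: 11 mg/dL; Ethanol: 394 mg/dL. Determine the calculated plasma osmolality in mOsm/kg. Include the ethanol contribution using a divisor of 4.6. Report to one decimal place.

377.8 mOsm/kg

Calculated osmolality = 2·Na + glucose/18 + BUN/2.8 + ethanol/4.6
= 2·141 + 112/18 + 11/2.8 + 394/4.6
= 282 + 6.22 + 3.93 + 85.65
= 377.8 mOsm/kg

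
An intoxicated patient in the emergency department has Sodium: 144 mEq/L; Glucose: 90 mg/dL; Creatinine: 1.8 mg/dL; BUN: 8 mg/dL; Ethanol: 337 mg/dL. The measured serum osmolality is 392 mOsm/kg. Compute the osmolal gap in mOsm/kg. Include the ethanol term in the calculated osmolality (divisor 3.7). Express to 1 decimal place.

5.1 mOsm/kg

Calculated osmolality = 2·Na + glucose/18 + BUN/2.8 + ethanol/3.7
= 2·144 + 90/18 + 8/2.8 + 337/3.7
= 288 + 5 + 2.86 + 91.08
= 386.94 mOsm/kg ≈ 386.9 mOsm/kg
Osmolar gap = measured − calculated = 392 − 386.9 = 5.1 mOsm/kg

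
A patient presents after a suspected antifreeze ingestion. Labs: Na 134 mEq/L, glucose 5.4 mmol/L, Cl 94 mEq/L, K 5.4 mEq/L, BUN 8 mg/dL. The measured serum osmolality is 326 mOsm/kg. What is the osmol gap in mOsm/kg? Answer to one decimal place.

49.7 mOsm/kg

Calculated osmolality = 2·Na + glucose + BUN/2.8
= 2·134 + 5.4 + 8/2.8
= 268 + 5.40 + 2.86
= 276.26 mOsm/kg ≈ 276.3 mOsm/kg
Osmolar gap = measured − calculated = 326 − 276.3 = 49.7 mOsm/kg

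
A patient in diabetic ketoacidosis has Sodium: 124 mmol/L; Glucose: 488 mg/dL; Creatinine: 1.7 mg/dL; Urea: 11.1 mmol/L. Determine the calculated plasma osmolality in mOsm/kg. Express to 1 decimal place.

Calculated osmolality = 2·Na + glucose/18 + urea
= 2·124 + 488/18 + 11.1
= 248 + 27.11 + 11.10
= 286.21 mOsm/kg

286.2 mOsm/kg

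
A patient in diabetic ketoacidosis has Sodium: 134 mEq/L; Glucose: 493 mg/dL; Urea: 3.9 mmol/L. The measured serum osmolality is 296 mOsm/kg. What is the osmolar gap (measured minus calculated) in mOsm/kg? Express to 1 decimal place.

-3.3 mOsm/kg

Calculated osmolality = 2·Na + glucose/18 + urea
= 2·134 + 493/18 + 3.9
= 268 + 27.39 + 3.90
= 299.29 mOsm/kg ≈ 299.3 mOsm/kg
Osmolar gap = measured − calculated = 296 − 299.3 = -3.3 mOsm/kg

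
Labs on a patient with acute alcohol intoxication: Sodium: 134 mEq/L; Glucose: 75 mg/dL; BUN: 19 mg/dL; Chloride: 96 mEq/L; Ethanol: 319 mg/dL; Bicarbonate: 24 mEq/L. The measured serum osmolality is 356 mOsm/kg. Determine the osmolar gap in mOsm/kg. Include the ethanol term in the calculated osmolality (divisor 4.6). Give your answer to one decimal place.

7.7 mOsm/kg

Calculated osmolality = 2·Na + glucose/18 + BUN/2.8 + ethanol/4.6
= 2·134 + 75/18 + 19/2.8 + 319/4.6
= 268 + 4.17 + 6.79 + 69.35
= 348.31 mOsm/kg ≈ 348.3 mOsm/kg
Osmolar gap = measured − calculated = 356 − 348.3 = 7.7 mOsm/kg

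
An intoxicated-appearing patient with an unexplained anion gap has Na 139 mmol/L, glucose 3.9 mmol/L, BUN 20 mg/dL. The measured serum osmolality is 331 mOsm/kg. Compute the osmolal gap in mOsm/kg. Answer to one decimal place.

42.0 mOsm/kg

Calculated osmolality = 2·Na + glucose + BUN/2.8
= 2·139 + 3.9 + 20/2.8
= 278 + 3.90 + 7.14
= 289.04 mOsm/kg ≈ 289.0 mOsm/kg
Osmolar gap = measured − calculated = 331 − 289.0 = 42.0 mOsm/kg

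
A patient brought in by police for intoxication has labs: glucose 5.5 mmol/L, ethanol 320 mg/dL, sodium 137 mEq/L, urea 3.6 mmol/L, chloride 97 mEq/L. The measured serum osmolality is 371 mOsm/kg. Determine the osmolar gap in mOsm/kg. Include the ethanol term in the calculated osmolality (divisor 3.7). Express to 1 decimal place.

Calculated osmolality = 2·Na + glucose + urea + ethanol/3.7
= 2·137 + 5.5 + 3.6 + 320/3.7
= 274 + 5.50 + 3.60 + 86.49
= 369.59 mOsm/kg ≈ 369.6 mOsm/kg
Osmolar gap = measured − calculated = 371 − 369.6 = 1.4 mOsm/kg

1.4 mOsm/kg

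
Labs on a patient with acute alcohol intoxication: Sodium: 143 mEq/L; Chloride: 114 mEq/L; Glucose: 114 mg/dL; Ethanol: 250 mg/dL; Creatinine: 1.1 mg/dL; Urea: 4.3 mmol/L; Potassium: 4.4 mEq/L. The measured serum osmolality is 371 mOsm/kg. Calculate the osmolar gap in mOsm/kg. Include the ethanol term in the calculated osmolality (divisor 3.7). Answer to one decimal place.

6.8 mOsm/kg

Calculated osmolality = 2·Na + glucose/18 + urea + ethanol/3.7
= 2·143 + 114/18 + 4.3 + 250/3.7
= 286 + 6.33 + 4.30 + 67.57
= 364.2 mOsm/kg ≈ 364.2 mOsm/kg
Osmolar gap = measured − calculated = 371 − 364.2 = 6.8 mOsm/kg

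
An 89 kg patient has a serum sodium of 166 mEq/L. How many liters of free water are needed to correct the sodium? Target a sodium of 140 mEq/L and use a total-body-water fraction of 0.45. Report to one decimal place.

7.4 L

TBW = 0.45 · 89 = 40.05 L
Free water deficit = TBW · (Na/140 − 1)
= 40.05 · (166/140 − 1)
= 40.05 · 0.1857
= 7.44 L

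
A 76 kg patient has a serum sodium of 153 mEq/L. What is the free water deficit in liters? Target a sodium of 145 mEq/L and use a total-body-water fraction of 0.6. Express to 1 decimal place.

2.5 L

TBW = 0.6 · 76 = 45.6 L
Free water deficit = TBW · (Na/145 − 1)
= 45.6 · (153/145 − 1)
= 45.6 · 0.0552
= 2.52 L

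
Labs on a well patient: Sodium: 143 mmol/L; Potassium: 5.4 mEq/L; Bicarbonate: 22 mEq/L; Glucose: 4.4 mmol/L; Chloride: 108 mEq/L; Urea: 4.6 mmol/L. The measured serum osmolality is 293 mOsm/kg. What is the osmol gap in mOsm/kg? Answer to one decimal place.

Calculated osmolality = 2·Na + glucose + urea
= 2·143 + 4.4 + 4.6
= 286 + 4.40 + 4.60
= 295 mOsm/kg ≈ 295.0 mOsm/kg
Osmolar gap = measured − calculated = 293 − 295.0 = -2.0 mOsm/kg

-2.0 mOsm/kg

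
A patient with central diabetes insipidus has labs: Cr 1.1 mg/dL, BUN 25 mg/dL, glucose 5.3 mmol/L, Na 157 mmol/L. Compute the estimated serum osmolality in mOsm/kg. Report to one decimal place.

328.2 mOsm/kg

Calculated osmolality = 2·Na + glucose + BUN/2.8
= 2·157 + 5.3 + 25/2.8
= 314 + 5.30 + 8.93
= 328.23 mOsm/kg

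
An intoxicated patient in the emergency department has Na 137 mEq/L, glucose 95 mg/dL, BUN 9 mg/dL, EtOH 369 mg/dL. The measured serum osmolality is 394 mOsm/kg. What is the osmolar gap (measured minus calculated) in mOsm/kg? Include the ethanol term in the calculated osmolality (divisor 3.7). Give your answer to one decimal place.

11.8 mOsm/kg

Calculated osmolality = 2·Na + glucose/18 + BUN/2.8 + ethanol/3.7
= 2·137 + 95/18 + 9/2.8 + 369/3.7
= 274 + 5.28 + 3.21 + 99.73
= 382.22 mOsm/kg ≈ 382.2 mOsm/kg
Osmolar gap = measured − calculated = 394 − 382.2 = 11.8 mOsm/kg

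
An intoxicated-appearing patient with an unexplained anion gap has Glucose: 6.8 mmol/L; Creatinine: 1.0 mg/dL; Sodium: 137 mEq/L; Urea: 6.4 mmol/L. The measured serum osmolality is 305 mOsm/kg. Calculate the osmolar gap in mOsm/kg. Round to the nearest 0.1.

Calculated osmolality = 2·Na + glucose + urea
= 2·137 + 6.8 + 6.4
= 274 + 6.80 + 6.40
= 287.2 mOsm/kg ≈ 287.2 mOsm/kg
Osmolar gap = measured − calculated = 305 − 287.2 = 17.8 mOsm/kg

17.8 mOsm/kg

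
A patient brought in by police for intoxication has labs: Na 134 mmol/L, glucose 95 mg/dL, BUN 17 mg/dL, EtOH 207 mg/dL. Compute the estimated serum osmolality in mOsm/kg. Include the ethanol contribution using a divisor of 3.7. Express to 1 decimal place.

335.3 mOsm/kg

Calculated osmolality = 2·Na + glucose/18 + BUN/2.8 + ethanol/3.7
= 2·134 + 95/18 + 17/2.8 + 207/3.7
= 268 + 5.28 + 6.07 + 55.95
= 335.3 mOsm/kg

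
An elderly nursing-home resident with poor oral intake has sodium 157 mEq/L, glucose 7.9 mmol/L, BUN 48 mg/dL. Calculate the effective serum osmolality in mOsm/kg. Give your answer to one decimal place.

321.9 mOsm/kg

Effective osmolality excludes urea (freely permeant across cell membranes):
2·Na + glucose
= 2·157 + 7.9
= 314 + 7.9
= 321.9 mOsm/kg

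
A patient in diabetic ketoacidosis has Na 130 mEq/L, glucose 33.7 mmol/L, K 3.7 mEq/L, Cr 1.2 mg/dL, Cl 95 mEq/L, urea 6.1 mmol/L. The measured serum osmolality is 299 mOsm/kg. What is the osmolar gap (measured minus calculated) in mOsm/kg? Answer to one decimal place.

-0.8 mOsm/kg

Calculated osmolality = 2·Na + glucose + urea
= 2·130 + 33.7 + 6.1
= 260 + 33.70 + 6.10
= 299.8 mOsm/kg ≈ 299.8 mOsm/kg
Osmolar gap = measured − calculated = 299 − 299.8 = -0.8 mOsm/kg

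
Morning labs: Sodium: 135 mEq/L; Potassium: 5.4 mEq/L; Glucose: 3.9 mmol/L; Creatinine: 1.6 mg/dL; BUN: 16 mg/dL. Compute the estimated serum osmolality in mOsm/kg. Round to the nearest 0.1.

Calculated osmolality = 2·Na + glucose + BUN/2.8
= 2·135 + 3.9 + 16/2.8
= 270 + 3.90 + 5.71
= 279.61 mOsm/kg

279.6 mOsm/kg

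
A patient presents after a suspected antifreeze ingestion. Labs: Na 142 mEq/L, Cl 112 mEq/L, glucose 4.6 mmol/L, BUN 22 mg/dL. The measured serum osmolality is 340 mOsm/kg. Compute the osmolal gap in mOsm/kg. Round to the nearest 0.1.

43.5 mOsm/kg

Calculated osmolality = 2·Na + glucose + BUN/2.8
= 2·142 + 4.6 + 22/2.8
= 284 + 4.60 + 7.86
= 296.46 mOsm/kg ≈ 296.5 mOsm/kg
Osmolar gap = measured − calculated = 340 − 296.5 = 43.5 mOsm/kg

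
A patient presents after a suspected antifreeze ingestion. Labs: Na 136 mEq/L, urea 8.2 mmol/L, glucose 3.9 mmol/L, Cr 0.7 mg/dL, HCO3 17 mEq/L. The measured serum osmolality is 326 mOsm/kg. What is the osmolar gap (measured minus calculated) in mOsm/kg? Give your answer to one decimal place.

Calculated osmolality = 2·Na + glucose + urea
= 2·136 + 3.9 + 8.2
= 272 + 3.90 + 8.20
= 284.1 mOsm/kg ≈ 284.1 mOsm/kg
Osmolar gap = measured − calculated = 326 − 284.1 = 41.9 mOsm/kg

41.9 mOsm/kg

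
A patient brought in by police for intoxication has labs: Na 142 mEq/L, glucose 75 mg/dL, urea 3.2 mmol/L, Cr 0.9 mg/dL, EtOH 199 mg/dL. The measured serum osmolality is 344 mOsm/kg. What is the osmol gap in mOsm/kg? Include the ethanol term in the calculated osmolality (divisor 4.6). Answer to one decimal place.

Calculated osmolality = 2·Na + glucose/18 + urea + ethanol/4.6
= 2·142 + 75/18 + 3.2 + 199/4.6
= 284 + 4.17 + 3.20 + 43.26
= 334.63 mOsm/kg ≈ 334.6 mOsm/kg
Osmolar gap = measured − calculated = 344 − 334.6 = 9.4 mOsm/kg

9.4 mOsm/kg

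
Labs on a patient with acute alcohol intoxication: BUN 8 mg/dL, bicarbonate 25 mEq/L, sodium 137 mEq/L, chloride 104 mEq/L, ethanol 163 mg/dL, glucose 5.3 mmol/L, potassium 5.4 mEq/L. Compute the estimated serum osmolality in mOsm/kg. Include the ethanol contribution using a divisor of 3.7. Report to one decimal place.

326.2 mOsm/kg

Calculated osmolality = 2·Na + glucose + BUN/2.8 + ethanol/3.7
= 2·137 + 5.3 + 8/2.8 + 163/3.7
= 274 + 5.30 + 2.86 + 44.05
= 326.21 mOsm/kg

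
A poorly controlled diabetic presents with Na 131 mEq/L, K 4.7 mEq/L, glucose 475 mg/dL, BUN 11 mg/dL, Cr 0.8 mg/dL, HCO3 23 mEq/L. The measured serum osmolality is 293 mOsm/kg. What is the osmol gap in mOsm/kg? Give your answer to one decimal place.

0.7 mOsm/kg

Calculated osmolality = 2·Na + glucose/18 + BUN/2.8
= 2·131 + 475/18 + 11/2.8
= 262 + 26.39 + 3.93
= 292.32 mOsm/kg ≈ 292.3 mOsm/kg
Osmolar gap = measured − calculated = 293 − 292.3 = 0.7 mOsm/kg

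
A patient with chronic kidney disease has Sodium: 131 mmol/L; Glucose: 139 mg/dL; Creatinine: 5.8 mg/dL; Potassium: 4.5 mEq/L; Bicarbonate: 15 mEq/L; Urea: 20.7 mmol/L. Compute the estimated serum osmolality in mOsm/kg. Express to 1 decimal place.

290.4 mOsm/kg

Calculated osmolality = 2·Na + glucose/18 + urea
= 2·131 + 139/18 + 20.7
= 262 + 7.72 + 20.70
= 290.42 mOsm/kg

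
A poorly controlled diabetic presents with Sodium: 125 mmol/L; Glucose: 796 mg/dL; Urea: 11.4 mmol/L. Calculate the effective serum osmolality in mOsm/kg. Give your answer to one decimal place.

294.2 mOsm/kg

Effective osmolality excludes urea (freely permeant across cell membranes):
2·Na + glucose/18
= 2·125 + 796/18
= 250 + 44.22
= 294.22 mOsm/kg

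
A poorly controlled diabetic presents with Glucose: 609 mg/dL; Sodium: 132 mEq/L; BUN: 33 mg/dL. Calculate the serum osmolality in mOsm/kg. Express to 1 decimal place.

Calculated osmolality = 2·Na + glucose/18 + BUN/2.8
= 2·132 + 609/18 + 33/2.8
= 264 + 33.83 + 11.79
= 309.62 mOsm/kg

309.6 mOsm/kg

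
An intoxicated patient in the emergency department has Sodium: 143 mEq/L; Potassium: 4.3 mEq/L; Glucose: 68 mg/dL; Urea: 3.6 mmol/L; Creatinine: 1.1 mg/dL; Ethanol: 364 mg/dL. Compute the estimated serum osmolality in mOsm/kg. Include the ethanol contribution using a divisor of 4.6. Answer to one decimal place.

Calculated osmolality = 2·Na + glucose/18 + urea + ethanol/4.6
= 2·143 + 68/18 + 3.6 + 364/4.6
= 286 + 3.78 + 3.60 + 79.13
= 372.51 mOsm/kg

372.5 mOsm/kg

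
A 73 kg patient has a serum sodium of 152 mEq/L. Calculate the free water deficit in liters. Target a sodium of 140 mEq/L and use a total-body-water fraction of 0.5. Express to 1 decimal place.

3.1 L

TBW = 0.5 · 73 = 36.5 L
Free water deficit = TBW · (Na/140 − 1)
= 36.5 · (152/140 − 1)
= 36.5 · 0.0857
= 3.13 L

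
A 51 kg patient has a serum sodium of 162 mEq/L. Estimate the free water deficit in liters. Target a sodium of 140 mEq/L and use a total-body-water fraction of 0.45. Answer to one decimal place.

3.6 L

TBW = 0.45 · 51 = 22.95 L
Free water deficit = TBW · (Na/140 − 1)
= 22.95 · (162/140 − 1)
= 22.95 · 0.1571
= 3.61 L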